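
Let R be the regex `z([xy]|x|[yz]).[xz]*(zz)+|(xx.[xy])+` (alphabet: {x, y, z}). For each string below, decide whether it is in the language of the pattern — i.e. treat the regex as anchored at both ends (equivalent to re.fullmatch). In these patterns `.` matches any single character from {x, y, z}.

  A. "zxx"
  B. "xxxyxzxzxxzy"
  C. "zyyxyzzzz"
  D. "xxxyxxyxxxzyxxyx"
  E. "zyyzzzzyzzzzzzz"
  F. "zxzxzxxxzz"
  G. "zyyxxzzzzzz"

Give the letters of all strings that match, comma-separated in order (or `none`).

A. "zxx" → no match
B. "xxxyxzxzxxzy" → no match
C. "zyyxyzzzz" → no match
D → match
E → no match
F. "zxzxzxxxzz" → match
G. "zyyxxzzzzzz" → match

D, F, G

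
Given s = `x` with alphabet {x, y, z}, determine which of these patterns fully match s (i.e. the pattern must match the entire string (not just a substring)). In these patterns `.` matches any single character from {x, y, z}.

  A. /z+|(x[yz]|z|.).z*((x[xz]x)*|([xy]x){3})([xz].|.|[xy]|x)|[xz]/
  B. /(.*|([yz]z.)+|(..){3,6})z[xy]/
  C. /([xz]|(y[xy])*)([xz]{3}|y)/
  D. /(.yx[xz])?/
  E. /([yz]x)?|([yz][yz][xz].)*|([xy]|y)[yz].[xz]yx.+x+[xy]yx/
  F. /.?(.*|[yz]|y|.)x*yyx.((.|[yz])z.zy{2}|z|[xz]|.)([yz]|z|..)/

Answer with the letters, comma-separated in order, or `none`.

A

A → match
B → no match
C → no match
D → no match
E → no match
F → no match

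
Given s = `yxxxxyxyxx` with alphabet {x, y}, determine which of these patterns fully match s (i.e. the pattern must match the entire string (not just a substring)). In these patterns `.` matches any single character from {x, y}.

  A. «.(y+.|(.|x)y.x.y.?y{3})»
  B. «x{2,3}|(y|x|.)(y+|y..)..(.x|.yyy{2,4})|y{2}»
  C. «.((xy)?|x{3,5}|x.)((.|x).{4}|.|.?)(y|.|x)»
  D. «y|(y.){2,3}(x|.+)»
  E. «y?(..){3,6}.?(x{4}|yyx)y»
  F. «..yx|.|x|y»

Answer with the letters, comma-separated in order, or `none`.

C

A → no match
B → no match
C → match
D → no match
E → no match — must end with `y`
F → no match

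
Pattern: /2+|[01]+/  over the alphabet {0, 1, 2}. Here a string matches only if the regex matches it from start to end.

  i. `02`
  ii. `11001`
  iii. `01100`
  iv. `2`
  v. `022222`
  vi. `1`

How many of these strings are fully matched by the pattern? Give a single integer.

i → no match
ii → match
iii → match
iv → match
v → no match
vi → match
Total matched: 4

4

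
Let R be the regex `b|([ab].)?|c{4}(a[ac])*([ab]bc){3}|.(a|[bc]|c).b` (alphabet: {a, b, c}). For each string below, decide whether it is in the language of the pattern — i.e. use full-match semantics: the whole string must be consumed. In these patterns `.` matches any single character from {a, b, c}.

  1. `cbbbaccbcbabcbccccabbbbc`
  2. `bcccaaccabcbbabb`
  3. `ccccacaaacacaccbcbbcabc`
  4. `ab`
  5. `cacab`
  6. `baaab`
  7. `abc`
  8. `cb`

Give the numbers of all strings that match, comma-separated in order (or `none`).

4

1 → no match
2 → no match
3 → no match
4 → match
5 → no match
6 → no match
7 → no match
8 → no match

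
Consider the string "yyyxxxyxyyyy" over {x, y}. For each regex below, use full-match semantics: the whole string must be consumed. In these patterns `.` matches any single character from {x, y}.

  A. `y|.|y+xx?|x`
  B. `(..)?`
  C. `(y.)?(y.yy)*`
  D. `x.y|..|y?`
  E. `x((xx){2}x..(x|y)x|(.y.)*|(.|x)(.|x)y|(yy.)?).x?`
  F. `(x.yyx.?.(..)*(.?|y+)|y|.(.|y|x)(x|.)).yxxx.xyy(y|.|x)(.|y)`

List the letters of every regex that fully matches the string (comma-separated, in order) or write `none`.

F

A → no match
B → no match
C → no match
D → no match
E → no match — must start with "x"
F → match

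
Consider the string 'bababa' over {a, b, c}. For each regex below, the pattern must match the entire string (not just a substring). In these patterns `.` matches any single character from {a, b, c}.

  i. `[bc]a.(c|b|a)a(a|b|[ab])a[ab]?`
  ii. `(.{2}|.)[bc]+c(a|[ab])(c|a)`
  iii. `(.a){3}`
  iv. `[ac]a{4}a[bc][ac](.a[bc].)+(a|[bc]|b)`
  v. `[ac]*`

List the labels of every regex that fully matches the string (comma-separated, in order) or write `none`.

iii

i → no match
ii → no match
iii → match
iv → no match
v → no match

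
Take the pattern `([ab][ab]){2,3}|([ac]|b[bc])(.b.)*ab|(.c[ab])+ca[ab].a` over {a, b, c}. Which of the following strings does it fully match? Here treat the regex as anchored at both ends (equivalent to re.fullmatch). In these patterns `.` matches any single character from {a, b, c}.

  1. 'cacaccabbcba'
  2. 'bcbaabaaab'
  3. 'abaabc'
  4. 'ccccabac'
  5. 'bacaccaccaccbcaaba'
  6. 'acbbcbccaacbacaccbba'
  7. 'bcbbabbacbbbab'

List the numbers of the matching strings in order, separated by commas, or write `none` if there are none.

1 → no match
2 → no match
3 → no match
4 → no match
5 → no match
6 → no match
7 → no match

none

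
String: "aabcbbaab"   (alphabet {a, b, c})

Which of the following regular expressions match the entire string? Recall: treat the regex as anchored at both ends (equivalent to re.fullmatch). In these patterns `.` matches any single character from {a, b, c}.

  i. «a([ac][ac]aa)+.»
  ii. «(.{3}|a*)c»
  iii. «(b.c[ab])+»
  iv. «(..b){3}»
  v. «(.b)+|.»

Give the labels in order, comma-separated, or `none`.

i → no match
ii → no match — must end with "c"
iii → no match — must start with "b"
iv → match
v → no match

iv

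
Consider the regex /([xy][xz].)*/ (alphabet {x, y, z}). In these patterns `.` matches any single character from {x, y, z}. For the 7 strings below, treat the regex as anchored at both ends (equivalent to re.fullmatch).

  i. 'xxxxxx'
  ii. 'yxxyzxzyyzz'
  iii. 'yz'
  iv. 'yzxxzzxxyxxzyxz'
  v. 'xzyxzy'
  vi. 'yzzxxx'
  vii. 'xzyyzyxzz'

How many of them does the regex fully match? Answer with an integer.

5

i. 'xxxxxx' → match
ii. 'yxxyzxzyyzz' → no match
iii. 'yz' → no match
iv → match
v. 'xzyxzy' → match
vi. 'yzzxxx' → match
vii. 'xzyyzyxzz' → match
Total matched: 5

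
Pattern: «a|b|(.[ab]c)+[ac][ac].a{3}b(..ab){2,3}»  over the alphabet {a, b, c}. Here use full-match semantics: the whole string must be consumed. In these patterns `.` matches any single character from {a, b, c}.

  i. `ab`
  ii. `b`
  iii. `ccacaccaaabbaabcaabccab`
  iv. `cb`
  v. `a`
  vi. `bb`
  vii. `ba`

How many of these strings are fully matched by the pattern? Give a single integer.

i. `ab` → no match
ii. `b` → match
iii → no match
iv. `cb` → no match
v. `a` → match
vi. `bb` → no match
vii. `ba` → no match
Total matched: 2

2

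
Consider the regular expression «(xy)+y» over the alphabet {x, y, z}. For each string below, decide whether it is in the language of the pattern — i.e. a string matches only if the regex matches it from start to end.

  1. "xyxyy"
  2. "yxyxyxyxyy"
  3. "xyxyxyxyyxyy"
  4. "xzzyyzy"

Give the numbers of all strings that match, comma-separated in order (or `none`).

1. "xyxyy" → match
2. "yxyxyxyxyy" → no match — must start with "xy"
3. "xyxyxyxyyxyy" → no match
4. "xzzyyzy" → no match — must start with "xy"

1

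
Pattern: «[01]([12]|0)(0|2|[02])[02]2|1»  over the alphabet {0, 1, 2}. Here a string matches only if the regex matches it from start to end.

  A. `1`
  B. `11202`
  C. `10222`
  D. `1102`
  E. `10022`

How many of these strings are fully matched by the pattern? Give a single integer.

A → match
B → match
C → match
D → no match
E → match
Total matched: 4

4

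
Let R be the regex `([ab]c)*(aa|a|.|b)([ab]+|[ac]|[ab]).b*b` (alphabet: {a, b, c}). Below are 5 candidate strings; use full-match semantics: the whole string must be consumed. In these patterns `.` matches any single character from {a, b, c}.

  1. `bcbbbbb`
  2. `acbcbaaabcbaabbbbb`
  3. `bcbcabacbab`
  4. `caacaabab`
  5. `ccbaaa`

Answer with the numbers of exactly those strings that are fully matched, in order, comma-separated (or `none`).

1 → match
2 → no match
3 → no match
4 → no match
5 → no match — must end with `b`

1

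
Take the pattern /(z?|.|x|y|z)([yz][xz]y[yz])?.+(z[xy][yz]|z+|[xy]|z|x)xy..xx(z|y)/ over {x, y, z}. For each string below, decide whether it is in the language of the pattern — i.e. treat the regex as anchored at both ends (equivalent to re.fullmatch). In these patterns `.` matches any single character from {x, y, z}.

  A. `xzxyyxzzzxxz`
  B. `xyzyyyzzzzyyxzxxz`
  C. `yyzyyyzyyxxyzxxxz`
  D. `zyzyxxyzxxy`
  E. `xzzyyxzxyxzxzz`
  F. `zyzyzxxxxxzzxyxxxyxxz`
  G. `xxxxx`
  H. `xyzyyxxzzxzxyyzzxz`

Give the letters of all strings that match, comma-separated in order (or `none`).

C

A. `xzxyyxzzzxxz` → no match
B → no match
C → match
D. `zyzyxxyzxxy` → no match
E → no match
F → no match
G. `xxxxx` → no match
H → no match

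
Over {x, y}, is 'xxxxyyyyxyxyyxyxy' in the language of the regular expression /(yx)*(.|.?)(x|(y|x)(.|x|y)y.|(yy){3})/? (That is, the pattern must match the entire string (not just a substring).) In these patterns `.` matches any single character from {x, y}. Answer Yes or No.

No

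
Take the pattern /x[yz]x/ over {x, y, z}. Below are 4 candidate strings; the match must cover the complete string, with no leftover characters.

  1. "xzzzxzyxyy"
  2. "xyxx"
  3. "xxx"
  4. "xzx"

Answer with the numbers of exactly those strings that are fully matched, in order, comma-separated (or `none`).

1 → no match — must end with "x"
2 → no match
3 → no match
4 → match

4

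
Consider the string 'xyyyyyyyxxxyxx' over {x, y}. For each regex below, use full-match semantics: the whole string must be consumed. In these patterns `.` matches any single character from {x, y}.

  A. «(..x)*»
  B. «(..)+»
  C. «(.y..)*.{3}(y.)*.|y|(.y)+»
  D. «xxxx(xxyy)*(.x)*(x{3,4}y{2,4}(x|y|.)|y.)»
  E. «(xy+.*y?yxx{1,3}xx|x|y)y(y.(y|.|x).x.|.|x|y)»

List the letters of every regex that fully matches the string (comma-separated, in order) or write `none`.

A → no match
B → match
C → match
D → no match — must start with 'xxxx'
E → no match

B, C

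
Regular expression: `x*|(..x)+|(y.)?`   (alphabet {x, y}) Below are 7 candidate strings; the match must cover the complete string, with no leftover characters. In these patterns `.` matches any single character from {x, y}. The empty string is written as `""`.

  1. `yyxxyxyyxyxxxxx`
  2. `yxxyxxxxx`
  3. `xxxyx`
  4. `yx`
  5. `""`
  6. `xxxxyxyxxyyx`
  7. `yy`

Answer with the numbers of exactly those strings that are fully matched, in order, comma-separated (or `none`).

1 → match
2. `yxxyxxxxx` → match
3. `xxxyx` → no match
4. `yx` → match
5. `""` → match
6. `xxxxyxyxxyyx` → match
7. `yy` → match

1, 2, 4, 5, 6, 7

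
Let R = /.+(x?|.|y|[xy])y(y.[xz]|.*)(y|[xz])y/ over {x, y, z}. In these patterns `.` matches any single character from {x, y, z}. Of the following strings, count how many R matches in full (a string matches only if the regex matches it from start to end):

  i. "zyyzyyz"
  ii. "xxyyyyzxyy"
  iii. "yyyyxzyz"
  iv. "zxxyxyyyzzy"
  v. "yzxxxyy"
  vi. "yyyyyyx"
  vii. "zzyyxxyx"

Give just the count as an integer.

2

i. "zyyzyyz" → no match — must end with "y"
ii. "xxyyyyzxyy" → match
iii. "yyyyxzyz" → no match — must end with "y"
iv. "zxxyxyyyzzy" → match
v. "yzxxxyy" → no match
vi. "yyyyyyx" → no match — must end with "y"
vii. "zzyyxxyx" → no match — must end with "y"
Total matched: 2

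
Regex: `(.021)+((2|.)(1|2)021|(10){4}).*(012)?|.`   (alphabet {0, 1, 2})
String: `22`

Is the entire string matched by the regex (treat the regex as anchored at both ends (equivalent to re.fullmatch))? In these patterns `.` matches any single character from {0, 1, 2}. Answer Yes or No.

No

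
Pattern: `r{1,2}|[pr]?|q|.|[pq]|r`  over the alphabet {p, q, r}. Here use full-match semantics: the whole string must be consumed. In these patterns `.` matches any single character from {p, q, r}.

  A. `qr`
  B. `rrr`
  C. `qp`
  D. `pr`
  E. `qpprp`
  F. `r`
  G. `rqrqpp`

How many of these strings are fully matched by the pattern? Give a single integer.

A. `qr` → no match
B. `rrr` → no match
C. `qp` → no match
D. `pr` → no match
E. `qpprp` → no match
F. `r` → match
G. `rqrqpp` → no match
Total matched: 1

1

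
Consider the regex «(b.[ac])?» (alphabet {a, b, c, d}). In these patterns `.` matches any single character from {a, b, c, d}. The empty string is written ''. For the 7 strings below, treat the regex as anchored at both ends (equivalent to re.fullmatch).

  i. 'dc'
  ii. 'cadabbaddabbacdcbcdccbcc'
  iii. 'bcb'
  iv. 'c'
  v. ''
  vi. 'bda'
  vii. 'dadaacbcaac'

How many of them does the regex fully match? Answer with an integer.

2

i → no match
ii → no match
iii → no match
iv → no match
v → match
vi → match
vii → no match
Total matched: 2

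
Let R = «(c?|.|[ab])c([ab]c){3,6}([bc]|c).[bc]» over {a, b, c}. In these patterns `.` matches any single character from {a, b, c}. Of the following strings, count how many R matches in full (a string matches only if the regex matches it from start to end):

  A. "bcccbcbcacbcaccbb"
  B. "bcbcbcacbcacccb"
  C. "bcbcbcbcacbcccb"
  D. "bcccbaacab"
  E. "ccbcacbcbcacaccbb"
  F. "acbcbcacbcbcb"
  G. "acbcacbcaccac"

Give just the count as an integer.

A → no match
B → match
C → match
D → no match
E → match
F → match
G → match
Total matched: 5

5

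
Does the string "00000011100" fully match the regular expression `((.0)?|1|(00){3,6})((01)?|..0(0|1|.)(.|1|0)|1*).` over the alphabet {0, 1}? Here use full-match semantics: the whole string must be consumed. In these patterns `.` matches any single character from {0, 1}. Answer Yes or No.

No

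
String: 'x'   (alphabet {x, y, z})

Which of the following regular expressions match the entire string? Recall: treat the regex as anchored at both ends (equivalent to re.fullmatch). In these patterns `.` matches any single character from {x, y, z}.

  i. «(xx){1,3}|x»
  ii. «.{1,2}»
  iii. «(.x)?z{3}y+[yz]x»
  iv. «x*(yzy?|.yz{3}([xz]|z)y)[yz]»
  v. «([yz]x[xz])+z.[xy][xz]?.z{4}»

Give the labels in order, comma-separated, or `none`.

i, ii

i → match
ii → match
iii → no match
iv → no match
v → no match — must end with 'z'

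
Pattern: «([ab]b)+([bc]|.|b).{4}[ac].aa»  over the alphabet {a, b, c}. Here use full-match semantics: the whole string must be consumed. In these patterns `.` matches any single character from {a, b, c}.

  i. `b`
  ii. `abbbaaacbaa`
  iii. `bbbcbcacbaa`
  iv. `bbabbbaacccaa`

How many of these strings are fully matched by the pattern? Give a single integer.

3

i → no match — must end with `aa`
ii → match
iii → match
iv → match
Total matched: 3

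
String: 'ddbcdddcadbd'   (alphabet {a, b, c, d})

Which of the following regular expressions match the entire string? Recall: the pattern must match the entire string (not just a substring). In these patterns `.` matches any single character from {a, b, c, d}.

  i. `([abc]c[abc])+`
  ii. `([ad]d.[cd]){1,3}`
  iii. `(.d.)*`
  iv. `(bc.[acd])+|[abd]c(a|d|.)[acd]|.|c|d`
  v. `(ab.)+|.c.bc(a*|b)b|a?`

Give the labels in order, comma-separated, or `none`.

i → no match
ii → match
iii → no match
iv → no match
v → no match

ii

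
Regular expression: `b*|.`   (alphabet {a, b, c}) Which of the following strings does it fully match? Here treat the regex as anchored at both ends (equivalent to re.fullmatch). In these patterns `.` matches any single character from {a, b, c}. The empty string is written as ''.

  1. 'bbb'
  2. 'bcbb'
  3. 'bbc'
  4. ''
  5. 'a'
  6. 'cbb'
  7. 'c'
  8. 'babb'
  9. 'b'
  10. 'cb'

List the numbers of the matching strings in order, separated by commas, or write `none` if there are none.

1 → match
2 → no match
3 → no match
4 → match
5 → match
6 → no match
7 → match
8 → no match
9 → match
10 → no match

1, 4, 5, 7, 9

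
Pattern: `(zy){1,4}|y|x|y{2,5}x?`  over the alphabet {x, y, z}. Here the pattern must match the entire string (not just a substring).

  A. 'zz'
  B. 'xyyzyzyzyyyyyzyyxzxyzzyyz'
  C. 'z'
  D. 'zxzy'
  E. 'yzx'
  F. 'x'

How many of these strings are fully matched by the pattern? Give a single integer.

1

A → no match
B → no match
C → no match
D → no match
E → no match
F → match
Total matched: 1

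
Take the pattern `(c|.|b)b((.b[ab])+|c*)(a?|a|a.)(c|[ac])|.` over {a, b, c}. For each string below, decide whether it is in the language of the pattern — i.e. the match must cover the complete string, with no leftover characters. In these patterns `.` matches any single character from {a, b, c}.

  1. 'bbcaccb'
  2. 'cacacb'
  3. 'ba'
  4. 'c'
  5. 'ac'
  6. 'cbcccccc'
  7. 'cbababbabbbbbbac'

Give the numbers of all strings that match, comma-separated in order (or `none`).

4, 6, 7

1 → no match
2 → no match
3 → no match
4 → match
5 → no match
6 → match
7 → match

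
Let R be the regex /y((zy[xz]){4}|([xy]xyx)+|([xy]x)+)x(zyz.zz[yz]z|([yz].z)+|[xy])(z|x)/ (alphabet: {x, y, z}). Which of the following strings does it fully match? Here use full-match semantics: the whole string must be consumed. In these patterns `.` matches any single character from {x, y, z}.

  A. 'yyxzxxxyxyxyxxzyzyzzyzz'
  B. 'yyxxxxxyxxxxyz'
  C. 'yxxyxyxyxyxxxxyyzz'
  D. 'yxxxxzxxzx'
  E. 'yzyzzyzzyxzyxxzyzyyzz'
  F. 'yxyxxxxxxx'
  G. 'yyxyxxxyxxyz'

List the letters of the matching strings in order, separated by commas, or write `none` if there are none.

A → no match
B → match
C → match
D. 'yxxxxzxxzx' → no match
E → match
F. 'yxyxxxxxxx' → no match
G. 'yyxyxxxyxxyz' → match

B, C, E, G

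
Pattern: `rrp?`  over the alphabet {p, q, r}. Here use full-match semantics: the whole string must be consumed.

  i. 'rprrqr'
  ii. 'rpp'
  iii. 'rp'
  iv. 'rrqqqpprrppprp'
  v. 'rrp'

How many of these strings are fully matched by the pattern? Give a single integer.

i. 'rprrqr' → no match — must start with 'rr'
ii. 'rpp' → no match — must start with 'rr'
iii. 'rp' → no match — must start with 'rr'
iv → no match
v. 'rrp' → match
Total matched: 1

1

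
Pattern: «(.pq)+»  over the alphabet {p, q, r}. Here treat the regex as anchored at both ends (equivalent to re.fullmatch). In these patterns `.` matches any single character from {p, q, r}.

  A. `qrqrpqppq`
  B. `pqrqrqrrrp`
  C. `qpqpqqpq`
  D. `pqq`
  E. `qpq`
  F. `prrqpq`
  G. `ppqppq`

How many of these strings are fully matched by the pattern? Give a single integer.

A → no match
B → no match — must end with `pq`
C → no match
D → no match — must end with `pq`
E → match
F → no match
G → match
Total matched: 2

2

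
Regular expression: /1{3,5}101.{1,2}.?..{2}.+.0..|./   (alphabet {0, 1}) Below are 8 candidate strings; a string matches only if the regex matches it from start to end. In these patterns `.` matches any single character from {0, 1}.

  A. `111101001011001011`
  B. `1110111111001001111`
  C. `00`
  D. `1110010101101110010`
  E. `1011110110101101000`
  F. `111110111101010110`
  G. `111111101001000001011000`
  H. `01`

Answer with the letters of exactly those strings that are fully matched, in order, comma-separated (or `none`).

A

A → match
B → no match
C → no match
D → no match
E → no match
F → no match
G → no match
H → no match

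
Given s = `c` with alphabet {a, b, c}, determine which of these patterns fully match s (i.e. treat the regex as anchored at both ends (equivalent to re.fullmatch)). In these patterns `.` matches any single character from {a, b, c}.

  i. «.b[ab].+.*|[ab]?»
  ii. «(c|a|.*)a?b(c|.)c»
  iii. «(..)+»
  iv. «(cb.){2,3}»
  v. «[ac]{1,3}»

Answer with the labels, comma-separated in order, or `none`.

i → no match
ii → no match
iii → no match
iv → no match — must start with `cb`
v → match

v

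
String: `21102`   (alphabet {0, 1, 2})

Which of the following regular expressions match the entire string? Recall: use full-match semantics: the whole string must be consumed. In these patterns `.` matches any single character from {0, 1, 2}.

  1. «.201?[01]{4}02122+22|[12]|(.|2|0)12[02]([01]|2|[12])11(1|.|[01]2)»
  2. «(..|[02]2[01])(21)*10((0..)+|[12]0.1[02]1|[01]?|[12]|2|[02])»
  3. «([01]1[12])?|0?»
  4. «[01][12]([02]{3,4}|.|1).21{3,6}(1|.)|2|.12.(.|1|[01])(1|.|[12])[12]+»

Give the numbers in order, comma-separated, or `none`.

2

1 → no match
2 → match
3 → no match
4 → no match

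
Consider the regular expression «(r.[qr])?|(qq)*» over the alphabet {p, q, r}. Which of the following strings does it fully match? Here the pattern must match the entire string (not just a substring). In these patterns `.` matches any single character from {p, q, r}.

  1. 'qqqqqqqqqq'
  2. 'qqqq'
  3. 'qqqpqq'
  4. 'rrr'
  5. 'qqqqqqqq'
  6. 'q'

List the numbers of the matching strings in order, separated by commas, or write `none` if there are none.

1, 2, 4, 5

1 → match
2 → match
3 → no match
4 → match
5 → match
6 → no match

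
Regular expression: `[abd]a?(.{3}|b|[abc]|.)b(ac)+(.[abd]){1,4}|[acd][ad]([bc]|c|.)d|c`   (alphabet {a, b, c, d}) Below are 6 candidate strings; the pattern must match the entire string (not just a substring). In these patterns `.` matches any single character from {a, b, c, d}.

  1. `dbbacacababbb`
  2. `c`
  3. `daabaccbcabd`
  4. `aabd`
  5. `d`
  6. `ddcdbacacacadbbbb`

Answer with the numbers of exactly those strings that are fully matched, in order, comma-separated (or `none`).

1 → match
2 → match
3 → match
4 → match
5 → no match
6 → match

1, 2, 3, 4, 6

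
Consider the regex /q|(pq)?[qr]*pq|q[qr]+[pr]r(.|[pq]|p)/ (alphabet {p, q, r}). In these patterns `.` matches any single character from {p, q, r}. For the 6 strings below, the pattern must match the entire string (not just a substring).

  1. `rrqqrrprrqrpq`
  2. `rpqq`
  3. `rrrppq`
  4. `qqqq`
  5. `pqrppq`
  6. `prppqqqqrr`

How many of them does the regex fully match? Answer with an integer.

1 → no match
2. `rpqq` → no match
3. `rrrppq` → no match
4. `qqqq` → no match
5. `pqrppq` → no match
6. `prppqqqqrr` → no match
Total matched: 0

0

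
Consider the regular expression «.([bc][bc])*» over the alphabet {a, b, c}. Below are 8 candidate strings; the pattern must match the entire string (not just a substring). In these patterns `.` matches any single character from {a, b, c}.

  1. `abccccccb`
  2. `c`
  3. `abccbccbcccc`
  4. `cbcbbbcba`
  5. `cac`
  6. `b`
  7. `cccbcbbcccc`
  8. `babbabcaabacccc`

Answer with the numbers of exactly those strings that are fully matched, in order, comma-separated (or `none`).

1, 2, 6, 7

1 → match
2 → match
3 → no match
4 → no match
5 → no match
6 → match
7 → match
8 → no match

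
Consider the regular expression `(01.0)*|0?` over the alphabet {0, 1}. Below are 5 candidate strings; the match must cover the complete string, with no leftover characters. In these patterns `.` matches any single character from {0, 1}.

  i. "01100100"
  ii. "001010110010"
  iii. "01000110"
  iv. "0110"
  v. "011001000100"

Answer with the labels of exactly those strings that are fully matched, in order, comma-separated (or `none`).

i, iii, iv, v

i. "01100100" → match
ii. "001010110010" → no match
iii. "01000110" → match
iv. "0110" → match
v. "011001000100" → match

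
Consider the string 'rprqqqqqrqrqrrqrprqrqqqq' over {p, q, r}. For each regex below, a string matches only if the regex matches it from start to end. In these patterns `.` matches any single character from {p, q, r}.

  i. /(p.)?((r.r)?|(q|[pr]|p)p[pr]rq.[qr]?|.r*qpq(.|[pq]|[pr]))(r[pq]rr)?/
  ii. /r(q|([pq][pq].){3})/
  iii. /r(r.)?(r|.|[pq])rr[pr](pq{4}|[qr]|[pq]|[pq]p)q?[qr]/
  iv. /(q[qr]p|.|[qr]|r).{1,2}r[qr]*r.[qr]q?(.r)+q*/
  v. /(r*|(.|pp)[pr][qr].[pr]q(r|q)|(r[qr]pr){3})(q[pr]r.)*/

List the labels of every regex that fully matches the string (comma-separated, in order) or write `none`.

i → no match
ii → no match
iii → no match
iv → match
v → no match

iv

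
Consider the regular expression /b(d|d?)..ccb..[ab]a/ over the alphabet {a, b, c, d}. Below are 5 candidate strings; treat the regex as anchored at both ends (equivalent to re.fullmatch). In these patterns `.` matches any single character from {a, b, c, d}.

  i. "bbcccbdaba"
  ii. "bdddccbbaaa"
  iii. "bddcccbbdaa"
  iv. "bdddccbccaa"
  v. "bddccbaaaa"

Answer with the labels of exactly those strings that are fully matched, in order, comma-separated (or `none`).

i. "bbcccbdaba" → match
ii. "bdddccbbaaa" → match
iii. "bddcccbbdaa" → match
iv. "bdddccbccaa" → match
v. "bddccbaaaa" → match

i, ii, iii, iv, v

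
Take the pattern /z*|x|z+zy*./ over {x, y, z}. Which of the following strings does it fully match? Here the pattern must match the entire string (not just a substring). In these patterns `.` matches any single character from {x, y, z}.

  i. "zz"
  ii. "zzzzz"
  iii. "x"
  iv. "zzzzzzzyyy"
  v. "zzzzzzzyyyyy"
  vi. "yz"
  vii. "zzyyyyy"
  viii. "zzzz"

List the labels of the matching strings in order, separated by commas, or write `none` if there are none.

i → match
ii → match
iii → match
iv → match
v → match
vi → no match
vii → match
viii → match

i, ii, iii, iv, v, vii, viii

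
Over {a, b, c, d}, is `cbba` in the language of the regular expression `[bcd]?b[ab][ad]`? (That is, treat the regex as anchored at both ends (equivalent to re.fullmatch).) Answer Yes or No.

Yes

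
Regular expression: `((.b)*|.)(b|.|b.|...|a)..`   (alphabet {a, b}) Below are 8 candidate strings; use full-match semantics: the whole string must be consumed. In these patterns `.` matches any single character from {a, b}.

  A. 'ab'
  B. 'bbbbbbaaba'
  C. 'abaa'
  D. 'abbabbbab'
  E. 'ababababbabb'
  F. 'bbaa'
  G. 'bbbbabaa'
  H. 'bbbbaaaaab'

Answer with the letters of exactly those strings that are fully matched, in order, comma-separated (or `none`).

A → no match
B → no match
C → match
D → no match
E → match
F → match
G → no match
H → no match

C, E, F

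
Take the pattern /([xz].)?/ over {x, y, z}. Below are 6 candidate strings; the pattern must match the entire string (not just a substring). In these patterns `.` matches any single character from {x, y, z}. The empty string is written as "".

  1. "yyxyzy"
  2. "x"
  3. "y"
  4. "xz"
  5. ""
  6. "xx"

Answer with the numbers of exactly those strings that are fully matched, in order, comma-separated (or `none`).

4, 5, 6

1 → no match
2 → no match
3 → no match
4 → match
5 → match
6 → match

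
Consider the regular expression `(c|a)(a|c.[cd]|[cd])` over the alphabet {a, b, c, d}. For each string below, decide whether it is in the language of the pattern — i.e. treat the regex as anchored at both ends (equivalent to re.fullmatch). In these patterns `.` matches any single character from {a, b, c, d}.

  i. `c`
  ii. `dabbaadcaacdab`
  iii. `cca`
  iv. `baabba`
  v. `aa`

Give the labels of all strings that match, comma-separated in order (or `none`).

i → no match
ii → no match
iii → no match
iv → no match
v → match

v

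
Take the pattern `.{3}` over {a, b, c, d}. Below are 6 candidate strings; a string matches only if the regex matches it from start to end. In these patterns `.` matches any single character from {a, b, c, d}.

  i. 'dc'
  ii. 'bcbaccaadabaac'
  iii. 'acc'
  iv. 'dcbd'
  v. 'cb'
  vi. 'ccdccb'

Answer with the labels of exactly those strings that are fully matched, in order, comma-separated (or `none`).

iii

i. 'dc' → no match
ii → no match
iii. 'acc' → match
iv. 'dcbd' → no match
v. 'cb' → no match
vi. 'ccdccb' → no match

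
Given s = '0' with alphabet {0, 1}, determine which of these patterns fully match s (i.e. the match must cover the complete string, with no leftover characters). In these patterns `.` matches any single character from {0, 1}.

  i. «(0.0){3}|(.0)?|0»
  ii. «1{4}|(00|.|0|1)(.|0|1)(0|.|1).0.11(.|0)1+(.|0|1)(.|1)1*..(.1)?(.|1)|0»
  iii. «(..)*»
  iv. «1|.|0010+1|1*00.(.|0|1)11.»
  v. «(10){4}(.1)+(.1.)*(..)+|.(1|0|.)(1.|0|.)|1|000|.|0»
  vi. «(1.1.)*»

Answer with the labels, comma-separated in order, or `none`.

i → match
ii → match
iii → no match
iv → match
v → match
vi → no match

i, ii, iv, v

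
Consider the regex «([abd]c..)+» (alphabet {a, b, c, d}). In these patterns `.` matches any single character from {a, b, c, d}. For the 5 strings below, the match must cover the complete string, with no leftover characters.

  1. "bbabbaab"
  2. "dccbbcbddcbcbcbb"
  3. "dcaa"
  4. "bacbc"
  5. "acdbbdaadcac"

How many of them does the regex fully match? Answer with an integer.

2

1 → no match
2 → match
3 → match
4 → no match
5 → no match
Total matched: 2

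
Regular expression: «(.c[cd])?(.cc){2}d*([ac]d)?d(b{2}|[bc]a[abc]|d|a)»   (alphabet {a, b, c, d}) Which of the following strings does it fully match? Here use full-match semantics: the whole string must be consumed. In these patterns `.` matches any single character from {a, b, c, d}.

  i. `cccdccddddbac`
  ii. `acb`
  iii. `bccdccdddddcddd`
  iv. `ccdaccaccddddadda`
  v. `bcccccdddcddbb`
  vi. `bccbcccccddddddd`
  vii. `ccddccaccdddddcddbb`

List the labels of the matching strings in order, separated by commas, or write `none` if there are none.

i → match
ii → no match
iii → match
iv → match
v → match
vi → match
vii → match

i, iii, iv, v, vi, vii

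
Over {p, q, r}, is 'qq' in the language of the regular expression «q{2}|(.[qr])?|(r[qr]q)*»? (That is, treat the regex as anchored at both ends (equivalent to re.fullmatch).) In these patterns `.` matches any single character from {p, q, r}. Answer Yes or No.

Yes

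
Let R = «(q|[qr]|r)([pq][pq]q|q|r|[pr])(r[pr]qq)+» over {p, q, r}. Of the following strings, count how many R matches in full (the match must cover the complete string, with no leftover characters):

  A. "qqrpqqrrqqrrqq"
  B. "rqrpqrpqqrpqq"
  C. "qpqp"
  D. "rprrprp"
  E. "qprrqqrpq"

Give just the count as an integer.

A → match
B → no match
C. "qpqp" → no match — must end with "qq"
D. "rprrprp" → no match — must end with "qq"
E. "qprrqqrpq" → no match — must end with "qq"
Total matched: 1

1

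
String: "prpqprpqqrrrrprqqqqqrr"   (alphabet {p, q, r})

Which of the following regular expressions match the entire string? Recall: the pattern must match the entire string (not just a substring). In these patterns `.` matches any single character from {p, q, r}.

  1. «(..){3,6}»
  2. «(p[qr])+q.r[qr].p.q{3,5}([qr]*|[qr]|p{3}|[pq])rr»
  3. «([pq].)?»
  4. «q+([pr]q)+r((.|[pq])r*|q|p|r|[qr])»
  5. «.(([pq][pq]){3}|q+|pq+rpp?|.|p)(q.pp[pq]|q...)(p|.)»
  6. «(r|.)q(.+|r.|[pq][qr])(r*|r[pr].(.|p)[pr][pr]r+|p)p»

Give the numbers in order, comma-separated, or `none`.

2

1 → no match
2 → match
3 → no match
4 → no match — must start with "q"
5 → no match
6 → no match — must end with "p"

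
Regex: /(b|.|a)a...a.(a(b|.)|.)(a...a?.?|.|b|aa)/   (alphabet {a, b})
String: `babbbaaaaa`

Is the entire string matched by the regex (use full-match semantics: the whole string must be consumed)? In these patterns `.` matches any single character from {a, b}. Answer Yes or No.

Yes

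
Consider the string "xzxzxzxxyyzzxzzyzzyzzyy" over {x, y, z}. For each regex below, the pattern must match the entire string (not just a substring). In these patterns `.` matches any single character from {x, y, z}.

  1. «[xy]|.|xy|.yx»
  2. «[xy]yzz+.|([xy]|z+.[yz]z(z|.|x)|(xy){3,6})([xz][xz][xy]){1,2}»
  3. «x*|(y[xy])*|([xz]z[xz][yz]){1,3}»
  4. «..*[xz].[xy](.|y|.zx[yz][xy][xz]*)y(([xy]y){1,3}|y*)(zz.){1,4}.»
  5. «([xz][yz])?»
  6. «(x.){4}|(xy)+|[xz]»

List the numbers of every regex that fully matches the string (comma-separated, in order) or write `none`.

4

1 → no match
2 → no match
3 → no match
4 → match
5 → no match
6 → no match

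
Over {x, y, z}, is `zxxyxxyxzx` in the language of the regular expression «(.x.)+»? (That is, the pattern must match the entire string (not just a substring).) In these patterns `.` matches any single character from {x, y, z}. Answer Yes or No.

No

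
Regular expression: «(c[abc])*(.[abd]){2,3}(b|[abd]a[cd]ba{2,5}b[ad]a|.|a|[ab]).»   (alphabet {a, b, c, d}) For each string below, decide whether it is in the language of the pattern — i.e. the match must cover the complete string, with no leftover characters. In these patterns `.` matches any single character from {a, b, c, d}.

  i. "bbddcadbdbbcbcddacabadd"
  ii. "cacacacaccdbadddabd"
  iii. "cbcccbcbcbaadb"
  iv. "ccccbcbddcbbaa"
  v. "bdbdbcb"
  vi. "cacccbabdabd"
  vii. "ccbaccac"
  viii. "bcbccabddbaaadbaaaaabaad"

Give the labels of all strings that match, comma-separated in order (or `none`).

iii, vi

i → no match
ii → no match
iii → match
iv → no match
v → no match
vi → match
vii → no match
viii → no match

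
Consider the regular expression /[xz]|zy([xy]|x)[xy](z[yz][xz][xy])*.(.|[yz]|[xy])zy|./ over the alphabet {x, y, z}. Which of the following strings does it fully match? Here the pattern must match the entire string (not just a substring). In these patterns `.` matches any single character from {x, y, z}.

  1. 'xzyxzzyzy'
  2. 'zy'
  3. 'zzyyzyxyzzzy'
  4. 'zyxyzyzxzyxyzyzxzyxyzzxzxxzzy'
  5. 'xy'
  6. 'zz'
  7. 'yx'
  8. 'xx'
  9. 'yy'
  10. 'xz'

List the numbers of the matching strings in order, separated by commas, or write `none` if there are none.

1 → no match
2 → no match
3 → no match
4 → no match
5 → no match
6 → no match
7 → no match
8 → no match
9 → no match
10 → no match

none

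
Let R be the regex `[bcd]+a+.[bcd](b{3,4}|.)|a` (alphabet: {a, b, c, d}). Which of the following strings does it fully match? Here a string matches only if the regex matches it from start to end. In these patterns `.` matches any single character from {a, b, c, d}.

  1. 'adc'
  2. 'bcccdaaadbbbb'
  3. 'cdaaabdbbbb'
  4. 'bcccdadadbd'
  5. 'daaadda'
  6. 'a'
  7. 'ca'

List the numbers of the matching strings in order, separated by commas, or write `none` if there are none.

1 → no match
2 → match
3 → match
4 → no match
5 → match
6 → match
7 → no match

2, 3, 5, 6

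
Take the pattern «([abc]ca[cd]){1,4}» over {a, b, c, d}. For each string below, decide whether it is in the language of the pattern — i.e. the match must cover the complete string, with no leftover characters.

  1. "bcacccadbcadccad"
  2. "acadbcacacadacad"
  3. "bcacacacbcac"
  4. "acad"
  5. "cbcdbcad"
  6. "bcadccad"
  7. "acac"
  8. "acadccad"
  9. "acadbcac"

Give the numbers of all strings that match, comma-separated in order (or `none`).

1, 2, 3, 4, 6, 7, 8, 9

1 → match
2 → match
3 → match
4 → match
5 → no match
6 → match
7 → match
8 → match
9 → match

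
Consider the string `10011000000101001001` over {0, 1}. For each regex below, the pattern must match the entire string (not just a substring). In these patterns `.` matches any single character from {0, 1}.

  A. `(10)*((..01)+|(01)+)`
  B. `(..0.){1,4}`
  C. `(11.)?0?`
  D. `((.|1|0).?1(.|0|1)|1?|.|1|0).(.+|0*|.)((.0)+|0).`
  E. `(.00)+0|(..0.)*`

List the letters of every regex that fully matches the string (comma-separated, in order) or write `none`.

D, E

A → no match
B → no match
C → no match
D → match
E → match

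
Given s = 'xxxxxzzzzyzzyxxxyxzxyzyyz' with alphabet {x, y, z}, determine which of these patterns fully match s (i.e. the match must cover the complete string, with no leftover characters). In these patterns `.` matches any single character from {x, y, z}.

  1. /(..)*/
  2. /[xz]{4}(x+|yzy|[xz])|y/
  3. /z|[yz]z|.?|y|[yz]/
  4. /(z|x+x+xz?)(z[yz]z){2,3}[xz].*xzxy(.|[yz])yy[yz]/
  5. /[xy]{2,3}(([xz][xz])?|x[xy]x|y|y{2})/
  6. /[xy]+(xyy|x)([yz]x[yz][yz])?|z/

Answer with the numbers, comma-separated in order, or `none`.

1 → no match
2 → no match
3 → no match
4 → match
5 → no match
6 → no match

4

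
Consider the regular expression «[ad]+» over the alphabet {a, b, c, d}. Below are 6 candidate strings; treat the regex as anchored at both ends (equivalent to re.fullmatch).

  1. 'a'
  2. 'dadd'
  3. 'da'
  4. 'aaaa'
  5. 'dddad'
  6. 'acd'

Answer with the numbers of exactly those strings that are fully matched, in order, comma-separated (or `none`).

1, 2, 3, 4, 5

1 → match
2 → match
3 → match
4 → match
5 → match
6 → no match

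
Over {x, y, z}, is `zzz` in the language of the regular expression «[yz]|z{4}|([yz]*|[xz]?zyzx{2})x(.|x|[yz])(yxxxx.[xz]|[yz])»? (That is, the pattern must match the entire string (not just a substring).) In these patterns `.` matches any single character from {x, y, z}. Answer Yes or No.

No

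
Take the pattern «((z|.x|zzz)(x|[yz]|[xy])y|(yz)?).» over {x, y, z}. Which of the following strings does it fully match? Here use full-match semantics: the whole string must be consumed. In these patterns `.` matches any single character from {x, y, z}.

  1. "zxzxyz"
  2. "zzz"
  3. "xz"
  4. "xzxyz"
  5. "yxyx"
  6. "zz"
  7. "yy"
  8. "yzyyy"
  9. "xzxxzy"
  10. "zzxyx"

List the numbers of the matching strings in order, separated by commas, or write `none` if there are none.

none

1 → no match
2 → no match
3 → no match
4 → no match
5 → no match
6 → no match
7 → no match
8 → no match
9 → no match
10 → no match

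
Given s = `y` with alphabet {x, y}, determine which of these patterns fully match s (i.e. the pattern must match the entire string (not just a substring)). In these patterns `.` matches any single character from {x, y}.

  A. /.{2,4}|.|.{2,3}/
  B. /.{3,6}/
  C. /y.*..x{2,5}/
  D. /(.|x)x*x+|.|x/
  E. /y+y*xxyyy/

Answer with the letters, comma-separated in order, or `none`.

A, D

A → match
B → no match
C → no match — must end with `x`
D → match
E → no match — must end with `xxyyy`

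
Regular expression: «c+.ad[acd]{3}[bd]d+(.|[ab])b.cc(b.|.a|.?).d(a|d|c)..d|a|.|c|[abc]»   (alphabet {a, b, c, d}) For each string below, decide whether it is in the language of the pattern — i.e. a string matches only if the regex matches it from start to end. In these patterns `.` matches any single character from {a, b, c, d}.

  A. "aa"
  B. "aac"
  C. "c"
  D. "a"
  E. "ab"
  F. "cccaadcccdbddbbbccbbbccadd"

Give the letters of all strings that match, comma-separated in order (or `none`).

C, D

A → no match
B → no match
C → match
D → match
E → no match
F → no match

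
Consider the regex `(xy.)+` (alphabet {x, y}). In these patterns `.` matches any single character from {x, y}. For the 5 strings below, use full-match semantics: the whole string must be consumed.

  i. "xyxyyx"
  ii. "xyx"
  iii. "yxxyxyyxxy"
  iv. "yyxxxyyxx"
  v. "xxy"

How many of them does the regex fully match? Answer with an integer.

1

i → no match
ii → match
iii → no match — must start with "xy"
iv → no match — must start with "xy"
v → no match — must start with "xy"
Total matched: 1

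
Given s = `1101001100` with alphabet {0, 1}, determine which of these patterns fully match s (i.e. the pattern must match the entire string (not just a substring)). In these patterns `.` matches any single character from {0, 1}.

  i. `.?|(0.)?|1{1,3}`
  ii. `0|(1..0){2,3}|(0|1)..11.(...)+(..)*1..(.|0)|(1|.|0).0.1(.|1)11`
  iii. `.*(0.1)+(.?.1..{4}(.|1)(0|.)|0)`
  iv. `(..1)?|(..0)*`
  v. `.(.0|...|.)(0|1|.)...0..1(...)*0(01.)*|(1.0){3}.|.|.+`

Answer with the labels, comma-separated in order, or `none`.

i → no match
ii → no match
iii → no match
iv → no match
v → match

v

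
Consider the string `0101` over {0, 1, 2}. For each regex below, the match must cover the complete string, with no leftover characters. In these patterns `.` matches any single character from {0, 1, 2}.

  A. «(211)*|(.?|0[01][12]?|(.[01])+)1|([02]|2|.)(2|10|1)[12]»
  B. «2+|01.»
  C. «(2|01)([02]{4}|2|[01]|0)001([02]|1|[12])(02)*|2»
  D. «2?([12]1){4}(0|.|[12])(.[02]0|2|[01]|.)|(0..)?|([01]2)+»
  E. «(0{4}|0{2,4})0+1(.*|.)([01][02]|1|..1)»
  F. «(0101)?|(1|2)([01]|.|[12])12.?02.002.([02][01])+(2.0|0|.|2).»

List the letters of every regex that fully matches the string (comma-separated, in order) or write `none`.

A, F

A → match
B → no match
C → no match
D → no match
E → no match
F → match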